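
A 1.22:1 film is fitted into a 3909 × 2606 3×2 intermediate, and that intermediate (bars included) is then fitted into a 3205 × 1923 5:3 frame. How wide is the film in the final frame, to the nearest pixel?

Inside the 3909×2606 canvas the film is height-limited at 3179.32 × 2606.00.
The 3×2 canvas is height-limited in 3205×1923, giving 2884.50 × 1923.00; scale factor 0.7379.
So the film's width is 3179.32 × 0.7379 ≈ 2346.06.

2346 px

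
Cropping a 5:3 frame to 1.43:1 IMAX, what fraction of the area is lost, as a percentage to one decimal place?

14.2%

The height stays; only width is cut (since 1.43:1 IMAX is narrower than 5:3).
(1.430)/(1.667) ≈ 0.858 of the area survives, leaving 14.20% discarded.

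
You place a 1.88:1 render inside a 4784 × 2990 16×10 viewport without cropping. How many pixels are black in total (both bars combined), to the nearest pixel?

2130407 pixels

1.88:1 is wider than 16×10, so it spans the full width.
That makes the image 2544.6809 px tall (4784 / 1.880).
Black = 2990 − 2544.6809 = 445.3191 px.
That's 445.3191 × 4784 ≈ 2130407 black pixels.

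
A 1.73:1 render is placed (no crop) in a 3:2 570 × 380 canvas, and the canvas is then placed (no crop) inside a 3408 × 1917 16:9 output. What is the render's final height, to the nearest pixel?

1662 px

First fit — 1.73:1 into 570×380 spans the width: 570.00 × 329.48.
The 3:2 canvas is height-limited in 3408×1917, giving 2875.50 × 1917.00; scale factor 5.0447.
Applying the same ×5.0447: 329.48 → 1662.14.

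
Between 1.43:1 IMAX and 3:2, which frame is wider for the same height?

1.43 and 3:2 = 1.5; 1.5 > 1.43.

3:2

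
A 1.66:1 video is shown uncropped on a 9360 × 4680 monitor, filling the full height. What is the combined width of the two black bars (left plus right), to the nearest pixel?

1591 px

Content width = 4680 × 1.660 ≈ 7768.80 px.
Black = 9360 − 7768.80 = 1591.20 px.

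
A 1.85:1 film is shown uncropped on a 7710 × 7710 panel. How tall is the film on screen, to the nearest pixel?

1.85:1 is wider than 1:1, so it spans the full width.
The film is 7710 / 1.850 ≈ 4167.57 px tall.

4168 px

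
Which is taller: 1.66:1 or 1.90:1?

1.66 and 1.9; 1.9 > 1.66. The smaller width-to-height ratio is the taller frame.

1.66:1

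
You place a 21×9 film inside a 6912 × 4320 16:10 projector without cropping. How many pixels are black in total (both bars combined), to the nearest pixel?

21×9 (2.333) > 16:10 (1.600), so the film fills the width.
That makes the image 2962.2857 px tall (6912 × 9/21).
Leftover height: 4320 − 2962.2857 = 1357.7143 px.
That's 1357.7143 × 6912 ≈ 9384521 black pixels.

9384521 pixels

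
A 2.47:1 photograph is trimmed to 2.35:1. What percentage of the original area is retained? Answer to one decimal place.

95.1%

2.35:1 is narrower than 2.47:1, so the crop keeps the full height and trims the width.
Fraction kept = (2.350)/(2.470) ≈ 95.14%.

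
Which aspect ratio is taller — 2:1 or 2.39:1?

2 and 2.39; 2.39 > 2. The smaller width-to-height ratio is the taller frame.

2:1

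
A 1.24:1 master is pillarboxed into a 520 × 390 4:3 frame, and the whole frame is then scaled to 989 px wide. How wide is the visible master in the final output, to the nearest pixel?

920 px

In the 520×390 frame the master fills the height: width = 390 × 1.240 ≈ 483.60 px.
The frame scales by 989/520 = 1.9019; 483.60 × 1.9019 ≈ 919.77 px.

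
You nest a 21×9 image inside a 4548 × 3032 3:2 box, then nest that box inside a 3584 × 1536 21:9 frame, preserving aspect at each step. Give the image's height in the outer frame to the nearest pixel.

987 px

21×9 in 4548×3032: fills the width, so the image is 4548.00 × 1949.14.
The 3:2 canvas is height-limited in 3584×1536, giving 2304.00 × 1536.00; scale factor 0.5066.
The image scales with it: height 1949.14 × 0.5066 ≈ 987.43.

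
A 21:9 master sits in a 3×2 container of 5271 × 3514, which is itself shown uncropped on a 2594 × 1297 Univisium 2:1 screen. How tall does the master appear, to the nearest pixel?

First fit — 21:9 into 5271×3514 spans the width: 5271.00 × 2259.00.
Second fit — the 3×2 canvas into 2594×1297 spans the height: 1945.50 × 1297.00 (×0.3691 from 5271×3514).
The master scales with it: height 2259.00 × 0.3691 ≈ 833.79.

834 px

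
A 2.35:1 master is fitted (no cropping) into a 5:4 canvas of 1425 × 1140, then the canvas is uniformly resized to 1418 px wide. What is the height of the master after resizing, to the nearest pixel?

In the 1425×1140 frame the master fills the width: height = 1425 / 2.350 ≈ 606.38 px.
Resizing to 1418 px wide multiplies everything by 0.9951: 606.38 → 603.40 px.

603 px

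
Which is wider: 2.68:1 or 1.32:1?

2.68:1

2.68 and 1.32; 2.68 > 1.32.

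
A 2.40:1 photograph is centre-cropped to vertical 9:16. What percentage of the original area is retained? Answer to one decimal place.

23.4%

Going from 2.40:1 to vertical 9:16 means cutting width while keeping height.
Fraction kept = (0.562)/(2.400) ≈ 23.44%.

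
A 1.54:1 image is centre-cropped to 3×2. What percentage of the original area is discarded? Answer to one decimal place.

2.6%

Going from 1.54:1 to 3×2 means cutting width while keeping height.
(1.500)/(1.540) ≈ 0.974 of the area survives, leaving 2.60% discarded.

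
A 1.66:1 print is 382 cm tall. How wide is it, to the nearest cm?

Width = 382 × 1.660 = 634.12.

634 cm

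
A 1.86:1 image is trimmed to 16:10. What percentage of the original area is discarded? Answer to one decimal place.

14.0%

16:10 is narrower than 1.86:1, so the crop keeps the full height and trims the width.
(1.600)/(1.860) ≈ 0.860 of the area survives, leaving 13.98% discarded.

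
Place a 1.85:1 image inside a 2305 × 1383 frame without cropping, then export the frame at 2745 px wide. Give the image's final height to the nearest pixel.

1484 px

At 2305×1383 the image is width-limited, so height = 2305 / 1.850 ≈ 1245.95 px.
The frame scales by 2745/2305 = 1.1909; 1245.95 × 1.1909 ≈ 1483.78 px.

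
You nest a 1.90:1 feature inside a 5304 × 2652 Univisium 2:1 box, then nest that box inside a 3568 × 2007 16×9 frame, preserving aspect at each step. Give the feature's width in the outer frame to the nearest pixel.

3390 px

1.90:1 in 5304×2652: fills the height, so the feature is 5038.80 × 2652.00.
Univisium 2:1 in 3568×2007: fills the width, so the intermediate becomes 3568.00 × 1784.00 — a scale of ×0.6727.
Applying the same ×0.6727: 5038.80 → 3389.60.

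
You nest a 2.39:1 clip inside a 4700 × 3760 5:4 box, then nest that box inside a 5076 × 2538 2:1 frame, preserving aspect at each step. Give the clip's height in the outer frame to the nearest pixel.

1327 px

2.39:1 in 4700×3760: fills the width, so the clip is 4700.00 × 1966.53.
The 5:4 canvas is height-limited in 5076×2538, giving 3172.50 × 2538.00; scale factor 0.6750.
The clip scales with it: height 1966.53 × 0.6750 ≈ 1327.41.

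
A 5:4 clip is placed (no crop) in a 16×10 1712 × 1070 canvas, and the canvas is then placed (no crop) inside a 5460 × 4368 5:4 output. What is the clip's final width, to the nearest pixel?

4266 px

Inside the 1712×1070 canvas the clip is height-limited at 1337.50 × 1070.00.
The 16×10 canvas is width-limited in 5460×4368, giving 5460.00 × 3412.50; scale factor 3.1893.
So the clip's width is 1337.50 × 3.1893 ≈ 4265.62.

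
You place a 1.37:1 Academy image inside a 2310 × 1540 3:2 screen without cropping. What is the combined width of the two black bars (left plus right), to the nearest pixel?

200 px

1.37:1 Academy (1.370) < 3:2 (1.500), so the image fills the height.
That makes the image 2109.80 px wide (1540 × 1.370).
2310 − 2109.80 = 200.20 px of bars.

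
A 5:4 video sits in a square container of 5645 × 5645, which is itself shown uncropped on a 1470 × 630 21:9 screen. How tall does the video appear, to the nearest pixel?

504 px

5:4 in 5645×5645: fills the width, so the video is 5645.00 × 4516.00.
The square canvas is height-limited in 1470×630, giving 630.00 × 630.00; scale factor 0.1116.
The video scales with it: height 4516.00 × 0.1116 ≈ 504.00.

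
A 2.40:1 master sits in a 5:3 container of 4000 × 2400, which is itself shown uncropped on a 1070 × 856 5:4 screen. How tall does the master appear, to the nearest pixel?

446 px

First fit — 2.40:1 into 4000×2400 spans the width: 4000.00 × 1666.67.
5:3 in 1070×856: fills the width, so the intermediate becomes 1070.00 × 642.00 — a scale of ×0.2675.
Applying the same ×0.2675: 1666.67 → 445.83.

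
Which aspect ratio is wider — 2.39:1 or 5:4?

2.39:1

2.39 and 5:4 = 1.25; 2.39 > 1.25.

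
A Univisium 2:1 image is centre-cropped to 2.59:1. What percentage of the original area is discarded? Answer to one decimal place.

22.8%

2.59:1 is wider than Univisium 2:1, so the crop keeps the full width and trims the height.
(2.000)/(2.590) ≈ 0.772 of the area survives, leaving 22.78% discarded.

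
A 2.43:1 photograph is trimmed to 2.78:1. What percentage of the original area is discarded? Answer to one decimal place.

Going from 2.43:1 to 2.78:1 means cutting height while keeping width.
Area ratio = (2.430)/(2.780) = 87.41%; the remaining 12.59% is cropped out.

12.6%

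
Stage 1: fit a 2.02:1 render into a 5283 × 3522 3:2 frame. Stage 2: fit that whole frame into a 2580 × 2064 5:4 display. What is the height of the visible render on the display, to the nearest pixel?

1277 px

First fit — 2.02:1 into 5283×3522 spans the width: 5283.00 × 2615.35.
The 3:2 canvas is width-limited in 2580×2064, giving 2580.00 × 1720.00; scale factor 0.4884.
So the render's height is 2615.35 × 0.4884 ≈ 1277.23.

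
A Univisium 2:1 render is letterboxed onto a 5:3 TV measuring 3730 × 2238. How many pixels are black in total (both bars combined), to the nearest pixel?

1391290 pixels

Since 2.000 > 1.667, the render is width-limited.
That makes the image 1865.0000 px tall (3730 × 1/2).
Black = 2238 − 1865.0000 = 373.0000 px.
Across the 3730-px span: 373.0000 × 3730 ≈ 1391290 px.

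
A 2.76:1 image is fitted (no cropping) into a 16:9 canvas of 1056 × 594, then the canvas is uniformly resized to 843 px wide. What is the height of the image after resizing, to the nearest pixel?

Fitted into 1056×594, the image spans the width; its height is 1056 / 2.760 ≈ 382.61 px.
The frame scales by 843/1056 = 0.7983; 382.61 × 0.7983 ≈ 305.43 px.

305 px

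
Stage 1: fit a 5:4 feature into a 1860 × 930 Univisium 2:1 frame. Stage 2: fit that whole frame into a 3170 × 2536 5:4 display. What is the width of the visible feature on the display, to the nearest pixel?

1981 px

5:4 in 1860×930: fills the height, so the feature is 1162.50 × 930.00.
The Univisium 2:1 canvas is width-limited in 3170×2536, giving 3170.00 × 1585.00; scale factor 1.7043.
Applying the same ×1.7043: 1162.50 → 1981.25.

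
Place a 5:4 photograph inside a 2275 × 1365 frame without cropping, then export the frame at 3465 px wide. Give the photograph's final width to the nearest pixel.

2599 px

In the 2275×1365 frame the photograph fills the height: width = 1365 × 5/4 ≈ 1706.25 px.
Scaling 2275 → 3465 is ×1.5231, so the width becomes 1706.25 × 1.5231 ≈ 2598.75 px.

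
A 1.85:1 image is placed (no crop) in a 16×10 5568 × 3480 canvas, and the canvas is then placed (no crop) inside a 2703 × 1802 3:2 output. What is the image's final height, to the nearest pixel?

Inside the 5568×3480 canvas the image is width-limited at 5568.00 × 3009.73.
Second fit — the 16×10 canvas into 2703×1802 spans the width: 2703.00 × 1689.38 (×0.4855 from 5568×3480).
So the image's height is 3009.73 × 0.4855 ≈ 1461.08.

1461 px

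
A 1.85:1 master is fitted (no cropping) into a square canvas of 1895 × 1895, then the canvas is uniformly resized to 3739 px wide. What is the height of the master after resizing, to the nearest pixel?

2021 px

In the 1895×1895 frame the master fills the width: height = 1895 / 1.850 ≈ 1024.32 px.
Resizing to 3739 px wide multiplies everything by 1.9731: 1024.32 → 2021.08 px.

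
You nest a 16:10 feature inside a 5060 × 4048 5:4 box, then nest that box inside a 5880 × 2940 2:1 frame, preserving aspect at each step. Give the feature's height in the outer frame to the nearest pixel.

2297 px

Inside the 5060×4048 canvas the feature is width-limited at 5060.00 × 3162.50.
Second fit — the 5:4 canvas into 5880×2940 spans the height: 3675.00 × 2940.00 (×0.7263 from 5060×4048).
So the feature's height is 3162.50 × 0.7263 ≈ 2296.88.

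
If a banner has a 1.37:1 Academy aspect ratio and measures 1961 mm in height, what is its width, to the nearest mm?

Width = 1961 × 1.370 = 2686.57.

2687 mm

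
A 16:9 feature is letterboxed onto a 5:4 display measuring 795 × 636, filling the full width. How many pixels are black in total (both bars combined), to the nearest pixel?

Content height = 795 × 9/16 ≈ 447.1875 px.
Leftover height: 636 − 447.1875 = 188.8125 px.
That's 188.8125 × 795 ≈ 150106 black pixels.

150106 pixels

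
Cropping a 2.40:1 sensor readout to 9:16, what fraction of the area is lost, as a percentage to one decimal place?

76.6%

9:16 is narrower than 2.40:1, so the crop keeps the full height and trims the width.
Area ratio = (0.562)/(2.400) = 23.44%; the remaining 76.56% is cropped out.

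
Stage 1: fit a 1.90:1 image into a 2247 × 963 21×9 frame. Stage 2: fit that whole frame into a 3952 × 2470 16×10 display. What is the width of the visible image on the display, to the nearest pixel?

Inside the 2247×963 canvas the image is height-limited at 1829.70 × 963.00.
The 21×9 canvas is width-limited in 3952×2470, giving 3952.00 × 1693.71; scale factor 1.7588.
The image scales with it: width 1829.70 × 1.7588 ≈ 3218.06.

3218 px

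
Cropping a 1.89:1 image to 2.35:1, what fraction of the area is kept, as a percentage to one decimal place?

80.4%

Going from 1.89:1 to 2.35:1 means cutting height while keeping width.
Fraction kept = (1.890)/(2.350) ≈ 80.43%.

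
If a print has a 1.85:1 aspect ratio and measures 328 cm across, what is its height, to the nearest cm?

328 / 1.850 = 177.30.

177 cm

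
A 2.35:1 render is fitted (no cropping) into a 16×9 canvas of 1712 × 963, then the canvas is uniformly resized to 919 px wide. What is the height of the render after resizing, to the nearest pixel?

391 px

At 1712×963 the render is width-limited, so height = 1712 / 2.350 ≈ 728.51 px.
Resizing to 919 px wide multiplies everything by 0.5368: 728.51 → 391.06 px.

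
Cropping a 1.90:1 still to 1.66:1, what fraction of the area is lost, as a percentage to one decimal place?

12.6%

1.66:1 is narrower than 1.90:1, so the crop keeps the full height and trims the width.
Area ratio = (1.660)/(1.900) = 87.37%; the remaining 12.63% is cropped out.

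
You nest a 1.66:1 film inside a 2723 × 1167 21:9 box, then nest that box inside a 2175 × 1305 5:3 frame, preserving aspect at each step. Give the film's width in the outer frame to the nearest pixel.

1547 px

First fit — 1.66:1 into 2723×1167 spans the height: 1937.22 × 1167.00.
The 21:9 canvas is width-limited in 2175×1305, giving 2175.00 × 932.14; scale factor 0.7988.
Applying the same ×0.7988: 1937.22 → 1547.36.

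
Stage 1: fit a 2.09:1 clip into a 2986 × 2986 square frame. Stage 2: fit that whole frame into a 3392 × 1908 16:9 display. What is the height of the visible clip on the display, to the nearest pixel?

913 px

2.09:1 in 2986×2986: fills the width, so the clip is 2986.00 × 1428.71.
The square canvas is height-limited in 3392×1908, giving 1908.00 × 1908.00; scale factor 0.6390.
The clip scales with it: height 1428.71 × 0.6390 ≈ 912.92.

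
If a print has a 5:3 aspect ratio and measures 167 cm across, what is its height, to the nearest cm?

100 cm

167 / 5 × 3 = 100.20.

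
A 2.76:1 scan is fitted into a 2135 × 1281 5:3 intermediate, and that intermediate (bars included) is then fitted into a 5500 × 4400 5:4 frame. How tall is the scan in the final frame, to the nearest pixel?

1993 px

Inside the 2135×1281 canvas the scan is width-limited at 2135.00 × 773.55.
Second fit — the 5:3 canvas into 5500×4400 spans the width: 5500.00 × 3300.00 (×2.5761 from 2135×1281).
Applying the same ×2.5761: 773.55 → 1992.75.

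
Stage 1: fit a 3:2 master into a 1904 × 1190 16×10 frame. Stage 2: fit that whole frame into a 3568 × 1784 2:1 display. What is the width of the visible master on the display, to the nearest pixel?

First fit — 3:2 into 1904×1190 spans the height: 1785.00 × 1190.00.
16×10 in 3568×1784: fills the height, so the intermediate becomes 2854.40 × 1784.00 — a scale of ×1.4992.
The master scales with it: width 1785.00 × 1.4992 ≈ 2676.00.

2676 px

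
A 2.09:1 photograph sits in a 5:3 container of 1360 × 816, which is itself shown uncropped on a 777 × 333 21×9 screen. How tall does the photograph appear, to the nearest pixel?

266 px

2.09:1 in 1360×816: fills the width, so the photograph is 1360.00 × 650.72.
Second fit — the 5:3 canvas into 777×333 spans the height: 555.00 × 333.00 (×0.4081 from 1360×816).
So the photograph's height is 650.72 × 0.4081 ≈ 265.55.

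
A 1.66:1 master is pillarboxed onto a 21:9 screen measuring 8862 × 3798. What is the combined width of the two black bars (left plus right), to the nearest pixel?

1.66:1 (1.660) < 21:9 (2.333), so the master fills the height.
Content width = 3798 × 1.660 ≈ 6304.68 px.
8862 − 6304.68 = 2557.32 px of bars.

2557 px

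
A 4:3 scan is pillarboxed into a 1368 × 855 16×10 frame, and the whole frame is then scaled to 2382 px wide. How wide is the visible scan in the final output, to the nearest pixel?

At 1368×855 the scan is height-limited, so width = 855 × 4/3 ≈ 1140.00 px.
Scaling 1368 → 2382 is ×1.7412, so the width becomes 1140.00 × 1.7412 ≈ 1985.00 px.

1985 px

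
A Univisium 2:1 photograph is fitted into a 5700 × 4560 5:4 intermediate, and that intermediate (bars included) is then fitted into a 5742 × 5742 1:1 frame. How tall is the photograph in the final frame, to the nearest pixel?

2871 px

Inside the 5700×4560 canvas the photograph is width-limited at 5700.00 × 2850.00.
Second fit — the 5:4 canvas into 5742×5742 spans the width: 5742.00 × 4593.60 (×1.0074 from 5700×4560).
Applying the same ×1.0074: 2850.00 → 2871.00.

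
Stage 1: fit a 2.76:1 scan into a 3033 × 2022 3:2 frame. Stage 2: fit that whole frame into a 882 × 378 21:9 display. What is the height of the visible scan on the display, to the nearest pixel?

2.76:1 in 3033×2022: fills the width, so the scan is 3033.00 × 1098.91.
Second fit — the 3:2 canvas into 882×378 spans the height: 567.00 × 378.00 (×0.1869 from 3033×2022).
Applying the same ×0.1869: 1098.91 → 205.43.

205 px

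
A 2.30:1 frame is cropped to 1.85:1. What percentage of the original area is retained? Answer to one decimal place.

Going from 2.30:1 to 1.85:1 means cutting width while keeping height.
(1.850)/(2.300) ≈ 0.804 of the area survives.

80.4%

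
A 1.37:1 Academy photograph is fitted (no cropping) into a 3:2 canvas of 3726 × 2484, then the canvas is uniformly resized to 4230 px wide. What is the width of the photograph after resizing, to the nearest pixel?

In the 3726×2484 frame the photograph fills the height: width = 2484 × 1.370 ≈ 3403.08 px.
The frame scales by 4230/3726 = 1.1353; 3403.08 × 1.1353 ≈ 3863.40 px.

3863 px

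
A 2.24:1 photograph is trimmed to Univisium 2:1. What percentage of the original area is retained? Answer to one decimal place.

89.3%

The height stays; only width is cut (since Univisium 2:1 is narrower than 2.24:1).
(2.000)/(2.240) ≈ 0.893 of the area survives.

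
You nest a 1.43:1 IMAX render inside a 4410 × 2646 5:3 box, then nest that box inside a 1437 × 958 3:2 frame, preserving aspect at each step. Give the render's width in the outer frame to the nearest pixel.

1233 px

1.43:1 IMAX in 4410×2646: fills the height, so the render is 3783.78 × 2646.00.
The 5:3 canvas is width-limited in 1437×958, giving 1437.00 × 862.20; scale factor 0.3259.
The render scales with it: width 3783.78 × 0.3259 ≈ 1232.95.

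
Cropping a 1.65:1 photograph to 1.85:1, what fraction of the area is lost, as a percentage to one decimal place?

Going from 1.65:1 to 1.85:1 means cutting height while keeping width.
(1.650)/(1.850) ≈ 0.892 of the area survives, leaving 10.81% discarded.

10.8%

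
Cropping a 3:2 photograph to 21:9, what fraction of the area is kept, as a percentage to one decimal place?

The width stays; only height is cut (since 21:9 is wider than 3:2).
Area ratio = (1.500)/(2.333) = 64.29% retained.

64.3%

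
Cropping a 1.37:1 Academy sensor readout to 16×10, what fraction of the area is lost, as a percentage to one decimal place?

14.4%

The width stays; only height is cut (since 16×10 is wider than 1.37:1 Academy).
(1.370)/(1.600) ≈ 0.856 of the area survives, leaving 14.38% discarded.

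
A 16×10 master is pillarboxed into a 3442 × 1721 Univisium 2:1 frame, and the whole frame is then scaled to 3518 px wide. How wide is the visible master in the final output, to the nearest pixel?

At 3442×1721 the master is height-limited, so width = 1721 × 16/10 ≈ 2753.60 px.
Resizing to 3518 px wide multiplies everything by 1.0221: 2753.60 → 2814.40 px.

2814 px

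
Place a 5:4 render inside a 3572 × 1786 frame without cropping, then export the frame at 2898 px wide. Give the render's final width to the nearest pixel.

Fitted into 3572×1786, the render spans the height; its width is 1786 × 5/4 ≈ 2232.50 px.
Scaling 3572 → 2898 is ×0.8113, so the width becomes 2232.50 × 0.8113 ≈ 1811.25 px.

1811 px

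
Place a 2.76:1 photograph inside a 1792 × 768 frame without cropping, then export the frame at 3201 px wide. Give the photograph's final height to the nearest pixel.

At 1792×768 the photograph is width-limited, so height = 1792 / 2.760 ≈ 649.28 px.
The frame scales by 3201/1792 = 1.7863; 649.28 × 1.7863 ≈ 1159.78 px.

1160 px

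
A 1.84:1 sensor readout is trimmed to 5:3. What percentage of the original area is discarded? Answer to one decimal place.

Going from 1.84:1 to 5:3 means cutting width while keeping height.
Fraction kept = (1.667)/(1.840) ≈ 90.58%, so 9.42% is lost.

9.4%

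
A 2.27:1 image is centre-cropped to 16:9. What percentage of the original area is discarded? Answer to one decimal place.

16:9 is narrower than 2.27:1, so the crop keeps the full height and trims the width.
Area ratio = (1.778)/(2.270) = 78.32%; the remaining 21.68% is cropped out.

21.7%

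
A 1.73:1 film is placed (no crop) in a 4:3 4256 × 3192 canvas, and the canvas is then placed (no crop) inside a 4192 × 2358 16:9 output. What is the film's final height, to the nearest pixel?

1817 px

Inside the 4256×3192 canvas the film is width-limited at 4256.00 × 2460.12.
Second fit — the 4:3 canvas into 4192×2358 spans the height: 3144.00 × 2358.00 (×0.7387 from 4256×3192).
The film scales with it: height 2460.12 × 0.7387 ≈ 1817.34.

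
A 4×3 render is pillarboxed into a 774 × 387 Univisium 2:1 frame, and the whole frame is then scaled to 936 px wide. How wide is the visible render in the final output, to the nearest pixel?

624 px

In the 774×387 frame the render fills the height: width = 387 × 4/3 ≈ 516.00 px.
The frame scales by 936/774 = 1.2093; 516.00 × 1.2093 ≈ 624.00 px.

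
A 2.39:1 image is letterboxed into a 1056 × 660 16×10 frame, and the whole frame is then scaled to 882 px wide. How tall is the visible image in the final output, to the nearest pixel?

369 px

Fitted into 1056×660, the image spans the width; its height is 1056 / 2.390 ≈ 441.84 px.
The frame scales by 882/1056 = 0.8352; 441.84 × 0.8352 ≈ 369.04 px.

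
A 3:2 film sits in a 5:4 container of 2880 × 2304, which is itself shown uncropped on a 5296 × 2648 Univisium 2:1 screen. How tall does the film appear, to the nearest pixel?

2207 px

3:2 in 2880×2304: fills the width, so the film is 2880.00 × 1920.00.
5:4 in 5296×2648: fills the height, so the intermediate becomes 3310.00 × 2648.00 — a scale of ×1.1493.
The film scales with it: height 1920.00 × 1.1493 ≈ 2206.67.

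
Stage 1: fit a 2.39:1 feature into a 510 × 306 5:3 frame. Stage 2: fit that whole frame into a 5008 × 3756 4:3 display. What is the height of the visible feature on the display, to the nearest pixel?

First fit — 2.39:1 into 510×306 spans the width: 510.00 × 213.39.
Second fit — the 5:3 canvas into 5008×3756 spans the width: 5008.00 × 3004.80 (×9.8196 from 510×306).
So the feature's height is 213.39 × 9.8196 ≈ 2095.40.

2095 px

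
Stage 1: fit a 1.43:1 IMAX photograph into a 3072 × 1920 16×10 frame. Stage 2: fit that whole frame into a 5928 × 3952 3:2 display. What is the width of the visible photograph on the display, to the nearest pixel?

5298 px

First fit — 1.43:1 IMAX into 3072×1920 spans the height: 2745.60 × 1920.00.
Second fit — the 16×10 canvas into 5928×3952 spans the width: 5928.00 × 3705.00 (×1.9297 from 3072×1920).
Applying the same ×1.9297: 2745.60 → 5298.15.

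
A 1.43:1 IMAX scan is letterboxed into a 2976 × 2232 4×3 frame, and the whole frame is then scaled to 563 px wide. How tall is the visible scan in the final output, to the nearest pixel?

In the 2976×2232 frame the scan fills the width: height = 2976 / 1.430 ≈ 2081.12 px.
Scaling 2976 → 563 is ×0.1892, so the height becomes 2081.12 × 0.1892 ≈ 393.71 px.

394 px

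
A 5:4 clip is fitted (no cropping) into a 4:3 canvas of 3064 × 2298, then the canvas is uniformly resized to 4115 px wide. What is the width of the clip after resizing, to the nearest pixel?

At 3064×2298 the clip is height-limited, so width = 2298 × 5/4 ≈ 2872.50 px.
Scaling 3064 → 4115 is ×1.3430, so the width becomes 2872.50 × 1.3430 ≈ 3857.81 px.

3858 px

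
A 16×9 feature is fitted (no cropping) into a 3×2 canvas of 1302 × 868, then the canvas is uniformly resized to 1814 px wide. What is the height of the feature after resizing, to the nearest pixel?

1020 px

At 1302×868 the feature is width-limited, so height = 1302 × 9/16 ≈ 732.38 px.
Resizing to 1814 px wide multiplies everything by 1.3932: 732.38 → 1020.38 px.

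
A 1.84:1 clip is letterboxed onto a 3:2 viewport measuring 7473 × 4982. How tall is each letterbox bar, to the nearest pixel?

460 px

1.84:1 (1.840) > 3:2 (1.500), so the clip fills the width.
The clip is 7473 / 1.840 ≈ 4061.41 px tall.
Leftover height: 4982 − 4061.41 = 920.59 px → 460.29 each side.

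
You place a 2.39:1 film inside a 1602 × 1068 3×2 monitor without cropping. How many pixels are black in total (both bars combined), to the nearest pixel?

637127 pixels

2.39:1 (2.390) > 3×2 (1.500), so the film fills the width.
Content height = 1602 / 2.390 ≈ 670.2929 px.
1068 − 670.2929 = 397.7071 px of bars.
Bar area = 397.7071 × 1602 ≈ 637127 px.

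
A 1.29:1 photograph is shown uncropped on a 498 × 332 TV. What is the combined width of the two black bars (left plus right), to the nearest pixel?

70 px

Since 1.290 < 1.500, the photograph is height-limited.
That makes the image 428.28 px wide (332 × 1.290).
498 − 428.28 = 69.72 px of bars.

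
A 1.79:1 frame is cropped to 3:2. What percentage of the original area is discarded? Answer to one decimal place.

3:2 is narrower than 1.79:1, so the crop keeps the full height and trims the width.
(1.500)/(1.790) ≈ 0.838 of the area survives, leaving 16.20% discarded.

16.2%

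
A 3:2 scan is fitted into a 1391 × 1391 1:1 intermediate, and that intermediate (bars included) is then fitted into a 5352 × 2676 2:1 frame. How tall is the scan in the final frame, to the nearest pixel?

1784 px

First fit — 3:2 into 1391×1391 spans the width: 1391.00 × 927.33.
1:1 in 5352×2676: fills the height, so the intermediate becomes 2676.00 × 2676.00 — a scale of ×1.9238.
The scan scales with it: height 927.33 × 1.9238 ≈ 1784.00.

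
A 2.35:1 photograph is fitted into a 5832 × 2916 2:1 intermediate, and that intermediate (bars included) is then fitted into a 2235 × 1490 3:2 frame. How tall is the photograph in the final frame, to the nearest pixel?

First fit — 2.35:1 into 5832×2916 spans the width: 5832.00 × 2481.70.
The 2:1 canvas is width-limited in 2235×1490, giving 2235.00 × 1117.50; scale factor 0.3832.
The photograph scales with it: height 2481.70 × 0.3832 ≈ 951.06.

951 px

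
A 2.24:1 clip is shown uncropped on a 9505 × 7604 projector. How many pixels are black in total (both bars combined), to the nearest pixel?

2.24:1 is wider than 5:4, so it spans the full width.
That makes the image 4243.3036 px tall (9505 / 2.240).
Black = 7604 − 4243.3036 = 3360.6964 px.
Bar area = 3360.6964 × 9505 ≈ 31943420 px.

31943420 pixels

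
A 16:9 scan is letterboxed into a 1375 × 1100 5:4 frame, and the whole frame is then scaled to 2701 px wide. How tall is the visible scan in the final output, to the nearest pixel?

1519 px

At 1375×1100 the scan is width-limited, so height = 1375 × 9/16 ≈ 773.44 px.
Resizing to 2701 px wide multiplies everything by 1.9644: 773.44 → 1519.31 px.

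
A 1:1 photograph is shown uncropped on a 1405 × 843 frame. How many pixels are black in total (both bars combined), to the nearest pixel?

1:1 (1.000) < 5:3 (1.667), so the photograph fills the height.
The photograph is 843 × 1/1 ≈ 843.0000 px wide.
Leftover width: 1405 − 843.0000 = 562.0000 px.
Across the 843-px span: 562.0000 × 843 ≈ 473766 px.

473766 pixels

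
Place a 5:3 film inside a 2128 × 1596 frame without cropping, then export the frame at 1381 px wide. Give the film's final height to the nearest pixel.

829 px

At 2128×1596 the film is width-limited, so height = 2128 × 3/5 ≈ 1276.80 px.
Resizing to 1381 px wide multiplies everything by 0.6490: 1276.80 → 828.60 px.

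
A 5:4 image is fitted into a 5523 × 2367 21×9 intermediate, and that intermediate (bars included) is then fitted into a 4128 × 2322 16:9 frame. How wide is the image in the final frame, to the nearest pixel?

2211 px

First fit — 5:4 into 5523×2367 spans the height: 2958.75 × 2367.00.
21×9 in 4128×2322: fills the width, so the intermediate becomes 4128.00 × 1769.14 — a scale of ×0.7474.
So the image's width is 2958.75 × 0.7474 ≈ 2211.43.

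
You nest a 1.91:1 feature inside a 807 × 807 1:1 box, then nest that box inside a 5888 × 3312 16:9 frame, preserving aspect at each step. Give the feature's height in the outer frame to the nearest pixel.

1734 px

First fit — 1.91:1 into 807×807 spans the width: 807.00 × 422.51.
The 1:1 canvas is height-limited in 5888×3312, giving 3312.00 × 3312.00; scale factor 4.1041.
Applying the same ×4.1041: 422.51 → 1734.03.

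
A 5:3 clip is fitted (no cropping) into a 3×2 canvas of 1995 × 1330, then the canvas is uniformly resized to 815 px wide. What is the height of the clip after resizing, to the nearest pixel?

489 px

Fitted into 1995×1330, the clip spans the width; its height is 1995 × 3/5 ≈ 1197.00 px.
Resizing to 815 px wide multiplies everything by 0.4085: 1197.00 → 489.00 px.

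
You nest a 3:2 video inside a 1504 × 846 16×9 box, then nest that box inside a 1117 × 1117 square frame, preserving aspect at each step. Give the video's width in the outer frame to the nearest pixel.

942 px

Inside the 1504×846 canvas the video is height-limited at 1269.00 × 846.00.
The 16×9 canvas is width-limited in 1117×1117, giving 1117.00 × 628.31; scale factor 0.7427.
The video scales with it: width 1269.00 × 0.7427 ≈ 942.47.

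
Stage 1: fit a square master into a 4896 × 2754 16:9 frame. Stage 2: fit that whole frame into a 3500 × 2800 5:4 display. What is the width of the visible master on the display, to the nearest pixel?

1969 px

Inside the 4896×2754 canvas the master is height-limited at 2754.00 × 2754.00.
16:9 in 3500×2800: fills the width, so the intermediate becomes 3500.00 × 1968.75 — a scale of ×0.7149.
The master scales with it: width 2754.00 × 0.7149 ≈ 1968.75.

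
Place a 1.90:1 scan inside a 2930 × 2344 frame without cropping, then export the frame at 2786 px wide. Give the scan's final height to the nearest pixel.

1466 px

Fitted into 2930×2344, the scan spans the width; its height is 2930 / 1.900 ≈ 1542.11 px.
Resizing to 2786 px wide multiplies everything by 0.9509: 1542.11 → 1466.32 px.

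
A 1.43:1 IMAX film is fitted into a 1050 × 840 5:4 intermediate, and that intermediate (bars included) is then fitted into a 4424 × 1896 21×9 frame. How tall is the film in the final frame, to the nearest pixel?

1657 px

First fit — 1.43:1 IMAX into 1050×840 spans the width: 1050.00 × 734.27.
The 5:4 canvas is height-limited in 4424×1896, giving 2370.00 × 1896.00; scale factor 2.2571.
So the film's height is 734.27 × 2.2571 ≈ 1657.34.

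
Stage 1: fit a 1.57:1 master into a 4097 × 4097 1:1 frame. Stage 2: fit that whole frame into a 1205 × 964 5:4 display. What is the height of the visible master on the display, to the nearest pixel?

614 px

Inside the 4097×4097 canvas the master is width-limited at 4097.00 × 2609.55.
1:1 in 1205×964: fills the height, so the intermediate becomes 964.00 × 964.00 — a scale of ×0.2353.
So the master's height is 2609.55 × 0.2353 ≈ 614.01.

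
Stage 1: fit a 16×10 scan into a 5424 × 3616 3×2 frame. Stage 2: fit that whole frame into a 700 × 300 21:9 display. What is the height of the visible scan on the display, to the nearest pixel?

16×10 in 5424×3616: fills the width, so the scan is 5424.00 × 3390.00.
Second fit — the 3×2 canvas into 700×300 spans the height: 450.00 × 300.00 (×0.0830 from 5424×3616).
So the scan's height is 3390.00 × 0.0830 ≈ 281.25.

281 px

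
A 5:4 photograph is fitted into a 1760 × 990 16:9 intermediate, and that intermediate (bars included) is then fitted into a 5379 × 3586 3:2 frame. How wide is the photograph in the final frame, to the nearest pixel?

5:4 in 1760×990: fills the height, so the photograph is 1237.50 × 990.00.
The 16:9 canvas is width-limited in 5379×3586, giving 5379.00 × 3025.69; scale factor 3.0562.
Applying the same ×3.0562: 1237.50 → 3782.11.

3782 px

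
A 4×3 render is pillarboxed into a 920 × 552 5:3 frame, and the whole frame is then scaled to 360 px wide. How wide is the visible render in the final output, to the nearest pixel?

At 920×552 the render is height-limited, so width = 552 × 4/3 ≈ 736.00 px.
The frame scales by 360/920 = 0.3913; 736.00 × 0.3913 ≈ 288.00 px.

288 px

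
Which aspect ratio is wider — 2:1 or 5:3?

2:1

2 and 5:3 = 1.667; 2 > 1.667.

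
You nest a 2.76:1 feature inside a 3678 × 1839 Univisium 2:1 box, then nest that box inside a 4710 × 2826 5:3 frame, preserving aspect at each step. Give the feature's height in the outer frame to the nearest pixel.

Inside the 3678×1839 canvas the feature is width-limited at 3678.00 × 1332.61.
The Univisium 2:1 canvas is width-limited in 4710×2826, giving 4710.00 × 2355.00; scale factor 1.2806.
Applying the same ×1.2806: 1332.61 → 1706.52.

1707 px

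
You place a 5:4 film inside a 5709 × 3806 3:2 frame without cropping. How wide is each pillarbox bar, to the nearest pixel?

476 px

5:4 (1.250) < 3:2 (1.500), so the film fills the height.
That makes the image 4757.50 px wide (3806 × 5/4).
Leftover width: 5709 − 4757.50 = 951.50 px → 475.75 each side.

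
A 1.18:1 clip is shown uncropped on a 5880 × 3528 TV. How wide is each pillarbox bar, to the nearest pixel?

858 px

1.18:1 (1.180) < 5:3 (1.667), so the clip fills the height.
That makes the image 4163.04 px wide (3528 × 1.180).
Black = 5880 − 4163.04 = 1716.96 px, or 858.48 per bar.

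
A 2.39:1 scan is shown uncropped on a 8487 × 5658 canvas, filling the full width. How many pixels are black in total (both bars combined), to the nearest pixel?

17881718 pixels

That makes the image 3551.0460 px tall (8487 / 2.390).
Leftover height: 5658 − 3551.0460 = 2106.9540 px.
Across the 8487-px span: 2106.9540 × 8487 ≈ 17881718 px.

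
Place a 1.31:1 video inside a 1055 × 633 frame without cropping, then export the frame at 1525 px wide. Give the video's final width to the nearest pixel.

1199 px

At 1055×633 the video is height-limited, so width = 633 × 1.310 ≈ 829.23 px.
Resizing to 1525 px wide multiplies everything by 1.4455: 829.23 → 1198.65 px.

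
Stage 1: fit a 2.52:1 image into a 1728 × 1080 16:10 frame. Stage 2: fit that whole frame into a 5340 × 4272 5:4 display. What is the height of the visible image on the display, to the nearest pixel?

2119 px

Inside the 1728×1080 canvas the image is width-limited at 1728.00 × 685.71.
The 16:10 canvas is width-limited in 5340×4272, giving 5340.00 × 3337.50; scale factor 3.0903.
So the image's height is 685.71 × 3.0903 ≈ 2119.05.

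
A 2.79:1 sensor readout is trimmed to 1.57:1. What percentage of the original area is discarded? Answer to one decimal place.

43.7%

1.57:1 is narrower than 2.79:1, so the crop keeps the full height and trims the width.
Area ratio = (1.570)/(2.790) = 56.27%; the remaining 43.73% is cropped out.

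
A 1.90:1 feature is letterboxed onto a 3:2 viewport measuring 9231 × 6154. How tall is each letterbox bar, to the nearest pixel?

Since 1.900 > 1.500, the feature is width-limited.
Content height = 9231 / 1.900 ≈ 4858.42 px.
6154 − 4858.42 = 1295.58 px of bars (647.79 each).

648 px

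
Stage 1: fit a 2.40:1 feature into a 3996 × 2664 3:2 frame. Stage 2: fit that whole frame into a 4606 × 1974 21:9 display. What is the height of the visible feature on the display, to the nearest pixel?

1234 px

Inside the 3996×2664 canvas the feature is width-limited at 3996.00 × 1665.00.
Second fit — the 3:2 canvas into 4606×1974 spans the height: 2961.00 × 1974.00 (×0.7410 from 3996×2664).
Applying the same ×0.7410: 1665.00 → 1233.75.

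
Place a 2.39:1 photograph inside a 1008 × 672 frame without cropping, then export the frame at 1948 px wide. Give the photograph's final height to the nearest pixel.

In the 1008×672 frame the photograph fills the width: height = 1008 / 2.390 ≈ 421.76 px.
Resizing to 1948 px wide multiplies everything by 1.9325: 421.76 → 815.06 px.

815 px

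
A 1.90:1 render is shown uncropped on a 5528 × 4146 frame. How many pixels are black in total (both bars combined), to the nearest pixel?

1.90:1 is wider than 4×3, so it spans the full width.
That makes the image 2909.4737 px tall (5528 / 1.900).
4146 − 2909.4737 = 1236.5263 px of bars.
Across the 5528-px span: 1236.5263 × 5528 ≈ 6835517 px.

6835517 pixels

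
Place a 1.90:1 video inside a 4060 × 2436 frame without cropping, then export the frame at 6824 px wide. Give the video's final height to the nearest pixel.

3592 px

In the 4060×2436 frame the video fills the width: height = 4060 / 1.900 ≈ 2136.84 px.
The frame scales by 6824/4060 = 1.6808; 2136.84 × 1.6808 ≈ 3591.58 px.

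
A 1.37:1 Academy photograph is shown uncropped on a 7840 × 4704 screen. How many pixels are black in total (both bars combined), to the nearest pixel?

6564526 pixels

Since 1.370 < 1.667, the photograph is height-limited.
The photograph is 4704 × 1.370 ≈ 6444.4800 px wide.
Black = 7840 − 6444.4800 = 1395.5200 px.
Bar area = 1395.5200 × 4704 ≈ 6564526 px.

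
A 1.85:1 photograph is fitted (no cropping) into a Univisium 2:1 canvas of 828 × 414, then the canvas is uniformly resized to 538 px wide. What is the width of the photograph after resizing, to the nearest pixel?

498 px

In the 828×414 frame the photograph fills the height: width = 414 × 1.850 ≈ 765.90 px.
Scaling 828 → 538 is ×0.6498, so the width becomes 765.90 × 0.6498 ≈ 497.65 px.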